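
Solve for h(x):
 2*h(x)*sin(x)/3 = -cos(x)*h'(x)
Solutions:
 h(x) = C1*cos(x)^(2/3)


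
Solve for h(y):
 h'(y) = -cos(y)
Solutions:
 h(y) = C1 - sin(y)


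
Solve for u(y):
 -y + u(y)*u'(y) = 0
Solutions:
 u(y) = -sqrt(C1 + y^2)
 u(y) = sqrt(C1 + y^2)


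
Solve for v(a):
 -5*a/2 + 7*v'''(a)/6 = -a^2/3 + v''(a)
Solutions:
 v(a) = C1 + C2*a + C3*exp(6*a/7) + a^4/36 - 31*a^3/108 - 217*a^2/216


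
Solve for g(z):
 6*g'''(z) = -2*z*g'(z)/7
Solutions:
 g(z) = C1 + Integral(C2*airyai(-21^(2/3)*z/21) + C3*airybi(-21^(2/3)*z/21), z)


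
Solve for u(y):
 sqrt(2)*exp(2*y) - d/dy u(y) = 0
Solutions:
 u(y) = C1 + sqrt(2)*exp(2*y)/2


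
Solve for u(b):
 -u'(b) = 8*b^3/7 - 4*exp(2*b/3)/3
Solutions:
 u(b) = C1 - 2*b^4/7 + 2*exp(2*b/3)


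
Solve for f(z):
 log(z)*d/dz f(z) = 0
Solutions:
 f(z) = C1


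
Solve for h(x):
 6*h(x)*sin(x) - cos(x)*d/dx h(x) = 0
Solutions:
 h(x) = C1/cos(x)^6


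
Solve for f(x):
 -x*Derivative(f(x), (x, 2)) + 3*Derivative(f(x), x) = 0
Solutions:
 f(x) = C1 + C2*x^4


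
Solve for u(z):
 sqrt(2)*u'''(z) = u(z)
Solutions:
 u(z) = C3*exp(2^(5/6)*z/2) + (C1*sin(2^(5/6)*sqrt(3)*z/4) + C2*cos(2^(5/6)*sqrt(3)*z/4))*exp(-2^(5/6)*z/4)


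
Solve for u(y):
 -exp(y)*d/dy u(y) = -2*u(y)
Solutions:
 u(y) = C1*exp(-2*exp(-y))


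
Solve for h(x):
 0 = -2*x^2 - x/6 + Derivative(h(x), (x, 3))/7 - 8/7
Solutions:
 h(x) = C1 + C2*x + C3*x^2 + 7*x^5/30 + 7*x^4/144 + 4*x^3/3


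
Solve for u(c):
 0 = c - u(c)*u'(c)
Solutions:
 u(c) = -sqrt(C1 + c^2)
 u(c) = sqrt(C1 + c^2)


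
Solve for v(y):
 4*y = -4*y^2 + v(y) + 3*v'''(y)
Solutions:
 v(y) = C3*exp(-3^(2/3)*y/3) + 4*y^2 + 4*y + (C1*sin(3^(1/6)*y/2) + C2*cos(3^(1/6)*y/2))*exp(3^(2/3)*y/6)


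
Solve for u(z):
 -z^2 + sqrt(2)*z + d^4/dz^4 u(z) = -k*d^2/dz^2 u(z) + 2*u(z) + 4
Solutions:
 u(z) = C1*exp(-sqrt(2)*z*sqrt(-k - sqrt(k^2 + 8))/2) + C2*exp(sqrt(2)*z*sqrt(-k - sqrt(k^2 + 8))/2) + C3*exp(-sqrt(2)*z*sqrt(-k + sqrt(k^2 + 8))/2) + C4*exp(sqrt(2)*z*sqrt(-k + sqrt(k^2 + 8))/2) - k/2 - z^2/2 + sqrt(2)*z/2 - 2


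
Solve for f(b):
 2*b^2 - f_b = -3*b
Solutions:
 f(b) = C1 + 2*b^3/3 + 3*b^2/2


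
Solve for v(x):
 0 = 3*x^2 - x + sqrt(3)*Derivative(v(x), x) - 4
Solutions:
 v(x) = C1 - sqrt(3)*x^3/3 + sqrt(3)*x^2/6 + 4*sqrt(3)*x/3


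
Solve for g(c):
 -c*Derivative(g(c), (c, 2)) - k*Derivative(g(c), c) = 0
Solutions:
 g(c) = C1 + c^(1 - re(k))*(C2*sin(log(c)*Abs(im(k))) + C3*cos(log(c)*im(k)))


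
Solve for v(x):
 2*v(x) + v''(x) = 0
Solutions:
 v(x) = C1*sin(sqrt(2)*x) + C2*cos(sqrt(2)*x)


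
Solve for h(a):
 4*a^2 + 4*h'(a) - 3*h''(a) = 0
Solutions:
 h(a) = C1 + C2*exp(4*a/3) - a^3/3 - 3*a^2/4 - 9*a/8


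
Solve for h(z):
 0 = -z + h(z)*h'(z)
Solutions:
 h(z) = -sqrt(C1 + z^2)
 h(z) = sqrt(C1 + z^2)


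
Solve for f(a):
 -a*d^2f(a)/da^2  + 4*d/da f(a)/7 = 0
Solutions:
 f(a) = C1 + C2*a^(11/7)


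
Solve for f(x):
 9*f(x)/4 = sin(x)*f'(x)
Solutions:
 f(x) = C1*(cos(x) - 1)^(9/8)/(cos(x) + 1)^(9/8)


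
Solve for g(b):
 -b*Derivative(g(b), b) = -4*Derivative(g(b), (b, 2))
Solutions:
 g(b) = C1 + C2*erfi(sqrt(2)*b/4)


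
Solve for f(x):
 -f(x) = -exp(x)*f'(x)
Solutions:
 f(x) = C1*exp(-exp(-x))


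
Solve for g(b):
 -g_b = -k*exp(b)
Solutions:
 g(b) = C1 + k*exp(b)


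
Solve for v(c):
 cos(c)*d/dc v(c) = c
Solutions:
 v(c) = C1 + Integral(c/cos(c), c)


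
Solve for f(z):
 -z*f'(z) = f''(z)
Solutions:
 f(z) = C1 + C2*erf(sqrt(2)*z/2)


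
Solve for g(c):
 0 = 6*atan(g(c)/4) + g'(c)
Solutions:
 Integral(1/atan(_y/4), (_y, g(c))) = C1 - 6*c


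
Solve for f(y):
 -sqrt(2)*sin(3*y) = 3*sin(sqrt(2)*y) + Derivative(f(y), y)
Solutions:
 f(y) = C1 + sqrt(2)*cos(3*y)/3 + 3*sqrt(2)*cos(sqrt(2)*y)/2


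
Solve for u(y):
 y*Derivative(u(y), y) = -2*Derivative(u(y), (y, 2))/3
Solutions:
 u(y) = C1 + C2*erf(sqrt(3)*y/2)


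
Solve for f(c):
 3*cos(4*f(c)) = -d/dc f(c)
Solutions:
 f(c) = -asin((C1 + exp(24*c))/(C1 - exp(24*c)))/4 + pi/4
 f(c) = asin((C1 + exp(24*c))/(C1 - exp(24*c)))/4


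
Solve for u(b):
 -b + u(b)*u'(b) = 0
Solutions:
 u(b) = -sqrt(C1 + b^2)
 u(b) = sqrt(C1 + b^2)


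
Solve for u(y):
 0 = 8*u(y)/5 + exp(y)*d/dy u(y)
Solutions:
 u(y) = C1*exp(8*exp(-y)/5)


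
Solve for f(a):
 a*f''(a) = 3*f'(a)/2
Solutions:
 f(a) = C1 + C2*a^(5/2)


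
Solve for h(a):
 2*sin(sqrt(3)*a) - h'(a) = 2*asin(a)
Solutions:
 h(a) = C1 - 2*a*asin(a) - 2*sqrt(1 - a^2) - 2*sqrt(3)*cos(sqrt(3)*a)/3


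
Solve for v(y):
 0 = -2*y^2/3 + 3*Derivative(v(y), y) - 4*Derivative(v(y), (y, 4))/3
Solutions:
 v(y) = C1 + C4*exp(2^(1/3)*3^(2/3)*y/2) + 2*y^3/27 + (C2*sin(3*2^(1/3)*3^(1/6)*y/4) + C3*cos(3*2^(1/3)*3^(1/6)*y/4))*exp(-2^(1/3)*3^(2/3)*y/4)


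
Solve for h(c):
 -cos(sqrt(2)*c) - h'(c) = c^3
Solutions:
 h(c) = C1 - c^4/4 - sqrt(2)*sin(sqrt(2)*c)/2


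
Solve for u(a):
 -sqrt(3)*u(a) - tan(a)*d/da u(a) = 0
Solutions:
 u(a) = C1/sin(a)^(sqrt(3))


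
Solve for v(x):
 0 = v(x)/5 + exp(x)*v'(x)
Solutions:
 v(x) = C1*exp(exp(-x)/5)


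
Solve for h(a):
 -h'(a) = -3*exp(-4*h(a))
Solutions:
 h(a) = log(-I*(C1 + 12*a)^(1/4))
 h(a) = log(I*(C1 + 12*a)^(1/4))
 h(a) = log(-(C1 + 12*a)^(1/4))
 h(a) = log(C1 + 12*a)/4


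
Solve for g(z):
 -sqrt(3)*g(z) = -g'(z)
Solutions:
 g(z) = C1*exp(sqrt(3)*z)


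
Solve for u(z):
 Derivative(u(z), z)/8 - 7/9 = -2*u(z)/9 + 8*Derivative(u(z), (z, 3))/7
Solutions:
 u(z) = C1*exp(-21^(1/3)*z*(21^(1/3)/(5*sqrt(163) + 64)^(1/3) + (5*sqrt(163) + 64)^(1/3))/48)*sin(3^(1/6)*7^(1/3)*z*(-3^(2/3)*(5*sqrt(163) + 64)^(1/3) + 3*7^(1/3)/(5*sqrt(163) + 64)^(1/3))/48) + C2*exp(-21^(1/3)*z*(21^(1/3)/(5*sqrt(163) + 64)^(1/3) + (5*sqrt(163) + 64)^(1/3))/48)*cos(3^(1/6)*7^(1/3)*z*(-3^(2/3)*(5*sqrt(163) + 64)^(1/3) + 3*7^(1/3)/(5*sqrt(163) + 64)^(1/3))/48) + C3*exp(21^(1/3)*z*(21^(1/3)/(5*sqrt(163) + 64)^(1/3) + (5*sqrt(163) + 64)^(1/3))/24) + 7/2


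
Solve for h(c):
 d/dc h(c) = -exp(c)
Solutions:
 h(c) = C1 - exp(c)


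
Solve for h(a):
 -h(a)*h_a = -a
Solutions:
 h(a) = -sqrt(C1 + a^2)
 h(a) = sqrt(C1 + a^2)


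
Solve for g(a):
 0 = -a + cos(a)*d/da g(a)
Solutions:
 g(a) = C1 + Integral(a/cos(a), a)


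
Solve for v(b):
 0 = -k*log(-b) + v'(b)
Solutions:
 v(b) = C1 + b*k*log(-b) - b*k


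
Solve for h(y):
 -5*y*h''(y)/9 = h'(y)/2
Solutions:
 h(y) = C1 + C2*y^(1/10)


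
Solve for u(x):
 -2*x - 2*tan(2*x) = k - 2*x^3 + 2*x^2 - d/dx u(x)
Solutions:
 u(x) = C1 + k*x - x^4/2 + 2*x^3/3 + x^2 - log(cos(2*x))


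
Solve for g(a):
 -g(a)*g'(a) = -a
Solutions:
 g(a) = -sqrt(C1 + a^2)
 g(a) = sqrt(C1 + a^2)


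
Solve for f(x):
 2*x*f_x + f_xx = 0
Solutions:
 f(x) = C1 + C2*erf(x)


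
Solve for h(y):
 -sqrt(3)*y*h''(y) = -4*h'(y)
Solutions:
 h(y) = C1 + C2*y^(1 + 4*sqrt(3)/3)


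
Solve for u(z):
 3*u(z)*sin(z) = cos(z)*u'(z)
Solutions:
 u(z) = C1/cos(z)^3


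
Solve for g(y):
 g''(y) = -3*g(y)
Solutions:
 g(y) = C1*sin(sqrt(3)*y) + C2*cos(sqrt(3)*y)


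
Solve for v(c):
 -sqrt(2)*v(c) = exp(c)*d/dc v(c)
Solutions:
 v(c) = C1*exp(sqrt(2)*exp(-c))


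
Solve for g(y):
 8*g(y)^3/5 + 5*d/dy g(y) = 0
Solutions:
 g(y) = -5*sqrt(2)*sqrt(-1/(C1 - 8*y))/2
 g(y) = 5*sqrt(2)*sqrt(-1/(C1 - 8*y))/2


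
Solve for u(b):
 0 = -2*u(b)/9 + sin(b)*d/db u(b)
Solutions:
 u(b) = C1*(cos(b) - 1)^(1/9)/(cos(b) + 1)^(1/9)


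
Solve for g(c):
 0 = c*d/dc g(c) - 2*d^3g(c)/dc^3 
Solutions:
 g(c) = C1 + Integral(C2*airyai(2^(2/3)*c/2) + C3*airybi(2^(2/3)*c/2), c)


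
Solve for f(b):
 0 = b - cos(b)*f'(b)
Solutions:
 f(b) = C1 + Integral(b/cos(b), b)


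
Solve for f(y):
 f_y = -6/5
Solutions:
 f(y) = C1 - 6*y/5


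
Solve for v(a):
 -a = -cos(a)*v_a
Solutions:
 v(a) = C1 + Integral(a/cos(a), a)


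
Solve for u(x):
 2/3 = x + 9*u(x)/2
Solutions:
 u(x) = 4/27 - 2*x/9


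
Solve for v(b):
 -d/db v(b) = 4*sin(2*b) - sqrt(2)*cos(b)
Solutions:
 v(b) = C1 + sqrt(2)*sin(b) + 2*cos(2*b)


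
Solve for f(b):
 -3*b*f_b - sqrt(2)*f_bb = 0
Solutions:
 f(b) = C1 + C2*erf(2^(1/4)*sqrt(3)*b/2)


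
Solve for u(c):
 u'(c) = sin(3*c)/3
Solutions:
 u(c) = C1 - cos(3*c)/9


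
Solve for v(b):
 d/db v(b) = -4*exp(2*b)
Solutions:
 v(b) = C1 - 2*exp(2*b)


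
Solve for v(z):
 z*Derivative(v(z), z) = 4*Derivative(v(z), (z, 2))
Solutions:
 v(z) = C1 + C2*erfi(sqrt(2)*z/4)


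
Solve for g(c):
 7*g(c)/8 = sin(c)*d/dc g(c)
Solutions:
 g(c) = C1*(cos(c) - 1)^(7/16)/(cos(c) + 1)^(7/16)


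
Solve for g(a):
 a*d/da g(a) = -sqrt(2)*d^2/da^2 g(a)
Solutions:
 g(a) = C1 + C2*erf(2^(1/4)*a/2)


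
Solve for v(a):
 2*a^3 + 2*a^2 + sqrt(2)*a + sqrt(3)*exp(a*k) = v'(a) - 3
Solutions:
 v(a) = C1 + a^4/2 + 2*a^3/3 + sqrt(2)*a^2/2 + 3*a + sqrt(3)*exp(a*k)/k


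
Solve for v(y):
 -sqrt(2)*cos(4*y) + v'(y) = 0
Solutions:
 v(y) = C1 + sqrt(2)*sin(4*y)/4


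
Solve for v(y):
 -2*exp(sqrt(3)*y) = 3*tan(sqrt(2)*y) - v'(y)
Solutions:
 v(y) = C1 + 2*sqrt(3)*exp(sqrt(3)*y)/3 - 3*sqrt(2)*log(cos(sqrt(2)*y))/2


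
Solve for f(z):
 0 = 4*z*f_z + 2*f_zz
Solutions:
 f(z) = C1 + C2*erf(z)


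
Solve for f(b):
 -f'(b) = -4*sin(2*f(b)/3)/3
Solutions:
 -4*b/3 + 3*log(cos(2*f(b)/3) - 1)/4 - 3*log(cos(2*f(b)/3) + 1)/4 = C1


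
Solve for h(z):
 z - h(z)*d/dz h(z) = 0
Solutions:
 h(z) = -sqrt(C1 + z^2)
 h(z) = sqrt(C1 + z^2)


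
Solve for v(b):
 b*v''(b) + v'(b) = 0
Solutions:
 v(b) = C1 + C2*log(b)


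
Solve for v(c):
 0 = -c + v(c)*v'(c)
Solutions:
 v(c) = -sqrt(C1 + c^2)
 v(c) = sqrt(C1 + c^2)


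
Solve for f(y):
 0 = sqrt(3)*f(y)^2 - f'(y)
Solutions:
 f(y) = -1/(C1 + sqrt(3)*y)


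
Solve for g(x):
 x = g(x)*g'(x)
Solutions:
 g(x) = -sqrt(C1 + x^2)
 g(x) = sqrt(C1 + x^2)


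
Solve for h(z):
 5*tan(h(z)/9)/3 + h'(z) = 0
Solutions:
 h(z) = -9*asin(C1*exp(-5*z/27)) + 9*pi
 h(z) = 9*asin(C1*exp(-5*z/27))


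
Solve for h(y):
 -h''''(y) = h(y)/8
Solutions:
 h(y) = (C1*sin(2^(3/4)*y/4) + C2*cos(2^(3/4)*y/4))*exp(-2^(3/4)*y/4) + (C3*sin(2^(3/4)*y/4) + C4*cos(2^(3/4)*y/4))*exp(2^(3/4)*y/4)


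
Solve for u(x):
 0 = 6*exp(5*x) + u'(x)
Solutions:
 u(x) = C1 - 6*exp(5*x)/5


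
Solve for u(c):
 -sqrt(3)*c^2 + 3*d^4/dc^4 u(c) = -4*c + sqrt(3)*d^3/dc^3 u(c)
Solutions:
 u(c) = C1 + C2*c + C3*c^2 + C4*exp(sqrt(3)*c/3) - c^5/60 - sqrt(3)*c^4/36 - c^3/3


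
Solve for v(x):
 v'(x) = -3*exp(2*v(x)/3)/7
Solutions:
 v(x) = 3*log(-sqrt(-1/(C1 - 3*x))) - 3*log(2) + 3*log(42)/2
 v(x) = 3*log(-1/(C1 - 3*x))/2 - 3*log(2) + 3*log(42)/2


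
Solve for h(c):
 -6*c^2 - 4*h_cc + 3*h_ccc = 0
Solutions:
 h(c) = C1 + C2*c + C3*exp(4*c/3) - c^4/8 - 3*c^3/8 - 27*c^2/32


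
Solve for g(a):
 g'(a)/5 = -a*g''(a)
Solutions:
 g(a) = C1 + C2*a^(4/5)


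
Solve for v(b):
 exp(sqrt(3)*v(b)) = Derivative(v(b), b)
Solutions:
 v(b) = sqrt(3)*(2*log(-1/(C1 + b)) - log(3))/6


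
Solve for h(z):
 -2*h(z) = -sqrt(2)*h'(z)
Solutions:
 h(z) = C1*exp(sqrt(2)*z)


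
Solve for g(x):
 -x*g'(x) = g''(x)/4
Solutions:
 g(x) = C1 + C2*erf(sqrt(2)*x)


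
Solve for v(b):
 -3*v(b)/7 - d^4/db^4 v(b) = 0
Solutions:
 v(b) = (C1*sin(sqrt(2)*3^(1/4)*7^(3/4)*b/14) + C2*cos(sqrt(2)*3^(1/4)*7^(3/4)*b/14))*exp(-sqrt(2)*3^(1/4)*7^(3/4)*b/14) + (C3*sin(sqrt(2)*3^(1/4)*7^(3/4)*b/14) + C4*cos(sqrt(2)*3^(1/4)*7^(3/4)*b/14))*exp(sqrt(2)*3^(1/4)*7^(3/4)*b/14)


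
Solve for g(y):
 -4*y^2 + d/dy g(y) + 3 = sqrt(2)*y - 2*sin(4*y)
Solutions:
 g(y) = C1 + 4*y^3/3 + sqrt(2)*y^2/2 - 3*y + cos(4*y)/2


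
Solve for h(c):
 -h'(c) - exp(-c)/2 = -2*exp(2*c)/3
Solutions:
 h(c) = C1 + exp(2*c)/3 + exp(-c)/2


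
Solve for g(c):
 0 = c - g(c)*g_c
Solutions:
 g(c) = -sqrt(C1 + c^2)
 g(c) = sqrt(C1 + c^2)


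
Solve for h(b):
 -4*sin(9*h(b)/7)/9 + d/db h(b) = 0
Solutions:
 -4*b/9 + 7*log(cos(9*h(b)/7) - 1)/18 - 7*log(cos(9*h(b)/7) + 1)/18 = C1


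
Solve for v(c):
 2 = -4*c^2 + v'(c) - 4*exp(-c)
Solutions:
 v(c) = C1 + 4*c^3/3 + 2*c - 4*exp(-c)


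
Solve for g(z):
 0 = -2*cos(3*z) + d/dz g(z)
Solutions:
 g(z) = C1 + 2*sin(3*z)/3


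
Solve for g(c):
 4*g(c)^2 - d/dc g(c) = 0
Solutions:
 g(c) = -1/(C1 + 4*c)


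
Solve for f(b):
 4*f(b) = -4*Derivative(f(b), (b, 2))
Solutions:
 f(b) = C1*sin(b) + C2*cos(b)


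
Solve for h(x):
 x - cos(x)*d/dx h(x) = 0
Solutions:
 h(x) = C1 + Integral(x/cos(x), x)


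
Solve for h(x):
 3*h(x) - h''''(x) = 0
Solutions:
 h(x) = C1*exp(-3^(1/4)*x) + C2*exp(3^(1/4)*x) + C3*sin(3^(1/4)*x) + C4*cos(3^(1/4)*x)


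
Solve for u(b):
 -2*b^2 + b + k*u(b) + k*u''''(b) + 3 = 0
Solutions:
 u(b) = C1*exp(-sqrt(2)*b*(1 - I)/2) + C2*exp(sqrt(2)*b*(1 - I)/2) + C3*exp(-sqrt(2)*b*(1 + I)/2) + C4*exp(sqrt(2)*b*(1 + I)/2) + 2*b^2/k - b/k - 3/k


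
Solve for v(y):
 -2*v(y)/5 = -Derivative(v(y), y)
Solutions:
 v(y) = C1*exp(2*y/5)


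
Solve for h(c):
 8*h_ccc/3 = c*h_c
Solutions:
 h(c) = C1 + Integral(C2*airyai(3^(1/3)*c/2) + C3*airybi(3^(1/3)*c/2), c)


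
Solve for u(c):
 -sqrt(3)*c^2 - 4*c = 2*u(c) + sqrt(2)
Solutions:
 u(c) = -sqrt(3)*c^2/2 - 2*c - sqrt(2)/2


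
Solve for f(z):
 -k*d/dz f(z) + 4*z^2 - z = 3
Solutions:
 f(z) = C1 + 4*z^3/(3*k) - z^2/(2*k) - 3*z/k


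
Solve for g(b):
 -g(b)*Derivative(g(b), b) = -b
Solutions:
 g(b) = -sqrt(C1 + b^2)
 g(b) = sqrt(C1 + b^2)


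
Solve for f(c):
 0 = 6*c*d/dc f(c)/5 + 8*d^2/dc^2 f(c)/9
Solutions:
 f(c) = C1 + C2*erf(3*sqrt(30)*c/20)


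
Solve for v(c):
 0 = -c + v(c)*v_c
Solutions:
 v(c) = -sqrt(C1 + c^2)
 v(c) = sqrt(C1 + c^2)


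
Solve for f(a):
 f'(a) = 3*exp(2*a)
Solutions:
 f(a) = C1 + 3*exp(2*a)/2


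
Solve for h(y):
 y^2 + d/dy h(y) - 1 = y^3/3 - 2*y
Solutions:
 h(y) = C1 + y^4/12 - y^3/3 - y^2 + y


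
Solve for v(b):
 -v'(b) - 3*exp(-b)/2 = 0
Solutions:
 v(b) = C1 + 3*exp(-b)/2


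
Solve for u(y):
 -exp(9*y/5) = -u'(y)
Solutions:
 u(y) = C1 + 5*exp(9*y/5)/9


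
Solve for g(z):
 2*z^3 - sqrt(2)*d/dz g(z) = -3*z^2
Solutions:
 g(z) = C1 + sqrt(2)*z^4/4 + sqrt(2)*z^3/2


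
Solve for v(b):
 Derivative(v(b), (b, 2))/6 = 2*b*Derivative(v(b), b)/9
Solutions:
 v(b) = C1 + C2*erfi(sqrt(6)*b/3)


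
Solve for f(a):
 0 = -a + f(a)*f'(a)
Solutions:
 f(a) = -sqrt(C1 + a^2)
 f(a) = sqrt(C1 + a^2)


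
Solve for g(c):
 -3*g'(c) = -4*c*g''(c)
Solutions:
 g(c) = C1 + C2*c^(7/4)


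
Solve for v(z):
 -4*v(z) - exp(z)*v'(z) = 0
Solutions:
 v(z) = C1*exp(4*exp(-z))


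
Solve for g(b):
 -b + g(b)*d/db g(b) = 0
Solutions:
 g(b) = -sqrt(C1 + b^2)
 g(b) = sqrt(C1 + b^2)


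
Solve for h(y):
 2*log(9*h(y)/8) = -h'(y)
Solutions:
 -Integral(1/(-log(_y) - 2*log(3) + 3*log(2)), (_y, h(y)))/2 = C1 - y


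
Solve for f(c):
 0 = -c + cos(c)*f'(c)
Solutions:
 f(c) = C1 + Integral(c/cos(c), c)


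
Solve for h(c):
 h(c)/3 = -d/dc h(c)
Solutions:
 h(c) = C1*exp(-c/3)


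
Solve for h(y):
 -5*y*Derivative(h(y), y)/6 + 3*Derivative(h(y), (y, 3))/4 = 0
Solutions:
 h(y) = C1 + Integral(C2*airyai(30^(1/3)*y/3) + C3*airybi(30^(1/3)*y/3), y)


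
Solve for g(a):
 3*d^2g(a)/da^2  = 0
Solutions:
 g(a) = C1 + C2*a


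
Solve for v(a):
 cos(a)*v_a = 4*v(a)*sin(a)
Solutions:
 v(a) = C1/cos(a)^4


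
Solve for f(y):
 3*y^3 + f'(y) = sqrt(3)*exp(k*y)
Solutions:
 f(y) = C1 - 3*y^4/4 + sqrt(3)*exp(k*y)/k


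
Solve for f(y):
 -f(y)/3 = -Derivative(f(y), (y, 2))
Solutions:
 f(y) = C1*exp(-sqrt(3)*y/3) + C2*exp(sqrt(3)*y/3)


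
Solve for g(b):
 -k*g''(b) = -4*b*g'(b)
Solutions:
 g(b) = C1 + C2*erf(sqrt(2)*b*sqrt(-1/k))/sqrt(-1/k)


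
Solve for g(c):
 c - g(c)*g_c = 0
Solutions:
 g(c) = -sqrt(C1 + c^2)
 g(c) = sqrt(C1 + c^2)


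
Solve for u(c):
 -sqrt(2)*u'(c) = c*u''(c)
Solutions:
 u(c) = C1 + C2*c^(1 - sqrt(2))


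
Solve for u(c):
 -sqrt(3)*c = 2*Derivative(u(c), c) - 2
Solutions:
 u(c) = C1 - sqrt(3)*c^2/4 + c


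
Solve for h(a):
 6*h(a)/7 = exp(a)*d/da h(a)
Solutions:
 h(a) = C1*exp(-6*exp(-a)/7)


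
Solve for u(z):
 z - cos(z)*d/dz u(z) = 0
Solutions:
 u(z) = C1 + Integral(z/cos(z), z)


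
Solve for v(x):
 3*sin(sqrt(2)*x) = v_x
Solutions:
 v(x) = C1 - 3*sqrt(2)*cos(sqrt(2)*x)/2


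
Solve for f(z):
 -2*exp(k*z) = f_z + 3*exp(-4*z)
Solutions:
 f(z) = C1 + 3*exp(-4*z)/4 - 2*exp(k*z)/k


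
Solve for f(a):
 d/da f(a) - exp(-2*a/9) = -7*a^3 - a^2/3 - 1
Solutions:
 f(a) = C1 - 7*a^4/4 - a^3/9 - a - 9*exp(-2*a/9)/2


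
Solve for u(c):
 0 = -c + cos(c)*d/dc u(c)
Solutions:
 u(c) = C1 + Integral(c/cos(c), c)


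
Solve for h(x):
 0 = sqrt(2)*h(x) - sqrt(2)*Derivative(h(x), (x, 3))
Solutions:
 h(x) = C3*exp(x) + (C1*sin(sqrt(3)*x/2) + C2*cos(sqrt(3)*x/2))*exp(-x/2)


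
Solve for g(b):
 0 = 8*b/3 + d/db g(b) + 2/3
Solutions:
 g(b) = C1 - 4*b^2/3 - 2*b/3


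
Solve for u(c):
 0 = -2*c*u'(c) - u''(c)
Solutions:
 u(c) = C1 + C2*erf(c)


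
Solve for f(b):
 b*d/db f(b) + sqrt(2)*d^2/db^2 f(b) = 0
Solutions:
 f(b) = C1 + C2*erf(2^(1/4)*b/2)


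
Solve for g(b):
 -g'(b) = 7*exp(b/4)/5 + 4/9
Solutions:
 g(b) = C1 - 4*b/9 - 28*exp(b/4)/5


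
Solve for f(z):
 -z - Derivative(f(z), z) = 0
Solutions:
 f(z) = C1 - z^2/2


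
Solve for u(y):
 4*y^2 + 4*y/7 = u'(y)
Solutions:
 u(y) = C1 + 4*y^3/3 + 2*y^2/7


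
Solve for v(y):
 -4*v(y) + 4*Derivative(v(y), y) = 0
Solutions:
 v(y) = C1*exp(y)


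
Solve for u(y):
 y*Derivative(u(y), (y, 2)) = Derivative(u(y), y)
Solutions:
 u(y) = C1 + C2*y^2


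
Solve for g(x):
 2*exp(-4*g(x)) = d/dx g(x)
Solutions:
 g(x) = log(-I*(C1 + 8*x)^(1/4))
 g(x) = log(I*(C1 + 8*x)^(1/4))
 g(x) = log(-(C1 + 8*x)^(1/4))
 g(x) = log(C1 + 8*x)/4


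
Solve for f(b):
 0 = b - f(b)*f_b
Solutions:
 f(b) = -sqrt(C1 + b^2)
 f(b) = sqrt(C1 + b^2)


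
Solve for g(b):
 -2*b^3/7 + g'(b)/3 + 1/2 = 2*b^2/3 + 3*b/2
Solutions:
 g(b) = C1 + 3*b^4/14 + 2*b^3/3 + 9*b^2/4 - 3*b/2


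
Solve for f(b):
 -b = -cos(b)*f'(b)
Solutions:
 f(b) = C1 + Integral(b/cos(b), b)


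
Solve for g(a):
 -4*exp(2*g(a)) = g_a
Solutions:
 g(a) = log(-sqrt(-1/(C1 - 4*a))) - log(2)/2
 g(a) = log(-1/(C1 - 4*a))/2 - log(2)/2


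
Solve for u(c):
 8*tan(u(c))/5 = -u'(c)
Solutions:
 u(c) = pi - asin(C1*exp(-8*c/5))
 u(c) = asin(C1*exp(-8*c/5))


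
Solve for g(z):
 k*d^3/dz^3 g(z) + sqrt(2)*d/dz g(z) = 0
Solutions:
 g(z) = C1 + C2*exp(-2^(1/4)*z*sqrt(-1/k)) + C3*exp(2^(1/4)*z*sqrt(-1/k))


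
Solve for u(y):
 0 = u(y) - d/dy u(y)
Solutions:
 u(y) = C1*exp(y)


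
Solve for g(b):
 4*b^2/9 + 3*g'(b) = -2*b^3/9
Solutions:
 g(b) = C1 - b^4/54 - 4*b^3/81


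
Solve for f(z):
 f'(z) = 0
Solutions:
 f(z) = C1


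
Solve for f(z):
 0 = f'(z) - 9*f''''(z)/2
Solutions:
 f(z) = C1 + C4*exp(6^(1/3)*z/3) + (C2*sin(2^(1/3)*3^(5/6)*z/6) + C3*cos(2^(1/3)*3^(5/6)*z/6))*exp(-6^(1/3)*z/6)


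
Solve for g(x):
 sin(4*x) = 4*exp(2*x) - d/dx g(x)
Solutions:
 g(x) = C1 + 2*exp(2*x) + cos(4*x)/4


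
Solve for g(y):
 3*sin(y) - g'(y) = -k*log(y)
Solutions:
 g(y) = C1 + k*y*(log(y) - 1) - 3*cos(y)


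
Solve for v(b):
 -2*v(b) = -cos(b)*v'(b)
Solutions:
 v(b) = C1*(sin(b) + 1)/(sin(b) - 1)


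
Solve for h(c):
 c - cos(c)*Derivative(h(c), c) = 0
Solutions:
 h(c) = C1 + Integral(c/cos(c), c)


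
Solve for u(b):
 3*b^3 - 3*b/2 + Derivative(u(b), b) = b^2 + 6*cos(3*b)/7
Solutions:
 u(b) = C1 - 3*b^4/4 + b^3/3 + 3*b^2/4 + 2*sin(3*b)/7


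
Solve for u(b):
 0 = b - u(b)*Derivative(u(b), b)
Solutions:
 u(b) = -sqrt(C1 + b^2)
 u(b) = sqrt(C1 + b^2)


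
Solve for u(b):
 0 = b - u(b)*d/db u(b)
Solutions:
 u(b) = -sqrt(C1 + b^2)
 u(b) = sqrt(C1 + b^2)


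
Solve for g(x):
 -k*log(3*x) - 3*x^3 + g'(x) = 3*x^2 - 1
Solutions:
 g(x) = C1 + k*x*log(x) - k*x + k*x*log(3) + 3*x^4/4 + x^3 - x


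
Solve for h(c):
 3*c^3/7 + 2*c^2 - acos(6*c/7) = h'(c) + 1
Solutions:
 h(c) = C1 + 3*c^4/28 + 2*c^3/3 - c*acos(6*c/7) - c + sqrt(49 - 36*c^2)/6


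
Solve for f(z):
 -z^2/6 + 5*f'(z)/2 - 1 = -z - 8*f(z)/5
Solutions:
 f(z) = C1*exp(-16*z/25) + 5*z^2/48 - 365*z/384 + 12965/6144


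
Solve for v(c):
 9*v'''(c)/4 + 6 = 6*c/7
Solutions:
 v(c) = C1 + C2*c + C3*c^2 + c^4/63 - 4*c^3/9


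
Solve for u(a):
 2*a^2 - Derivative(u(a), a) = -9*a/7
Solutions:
 u(a) = C1 + 2*a^3/3 + 9*a^2/14


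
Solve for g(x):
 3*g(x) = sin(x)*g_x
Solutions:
 g(x) = C1*(cos(x) - 1)^(3/2)/(cos(x) + 1)^(3/2)


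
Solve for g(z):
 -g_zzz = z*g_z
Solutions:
 g(z) = C1 + Integral(C2*airyai(-z) + C3*airybi(-z), z)


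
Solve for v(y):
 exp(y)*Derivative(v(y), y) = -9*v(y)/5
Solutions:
 v(y) = C1*exp(9*exp(-y)/5)


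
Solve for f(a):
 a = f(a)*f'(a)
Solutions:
 f(a) = -sqrt(C1 + a^2)
 f(a) = sqrt(C1 + a^2)


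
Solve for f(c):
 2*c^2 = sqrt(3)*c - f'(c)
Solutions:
 f(c) = C1 - 2*c^3/3 + sqrt(3)*c^2/2


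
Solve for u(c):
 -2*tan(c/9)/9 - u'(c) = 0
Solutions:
 u(c) = C1 + 2*log(cos(c/9))


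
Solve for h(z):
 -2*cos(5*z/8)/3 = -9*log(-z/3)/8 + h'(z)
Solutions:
 h(z) = C1 + 9*z*log(-z)/8 - 9*z*log(3)/8 - 9*z/8 - 16*sin(5*z/8)/15


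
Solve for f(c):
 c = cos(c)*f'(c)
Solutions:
 f(c) = C1 + Integral(c/cos(c), c)


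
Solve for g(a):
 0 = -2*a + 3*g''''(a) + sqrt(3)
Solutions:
 g(a) = C1 + C2*a + C3*a^2 + C4*a^3 + a^5/180 - sqrt(3)*a^4/72


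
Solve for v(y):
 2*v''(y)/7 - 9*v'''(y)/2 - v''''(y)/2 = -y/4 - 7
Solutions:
 v(y) = C1 + C2*y + C3*exp(y*(-63 + sqrt(4081))/14) + C4*exp(-y*(63 + sqrt(4081))/14) - 7*y^3/48 - 1225*y^2/64


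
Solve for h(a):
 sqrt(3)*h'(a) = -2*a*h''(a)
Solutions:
 h(a) = C1 + C2*a^(1 - sqrt(3)/2)


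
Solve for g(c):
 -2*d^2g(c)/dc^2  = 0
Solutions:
 g(c) = C1 + C2*c


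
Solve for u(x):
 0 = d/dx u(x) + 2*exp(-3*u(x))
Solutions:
 u(x) = log(C1 - 6*x)/3
 u(x) = log((-3^(1/3) - 3^(5/6)*I)*(C1 - 2*x)^(1/3)/2)
 u(x) = log((-3^(1/3) + 3^(5/6)*I)*(C1 - 2*x)^(1/3)/2)


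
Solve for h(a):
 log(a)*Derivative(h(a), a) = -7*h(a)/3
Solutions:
 h(a) = C1*exp(-7*li(a)/3)


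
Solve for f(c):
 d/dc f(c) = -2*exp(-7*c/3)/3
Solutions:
 f(c) = C1 + 2*exp(-7*c/3)/7


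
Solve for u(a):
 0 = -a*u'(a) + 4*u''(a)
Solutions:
 u(a) = C1 + C2*erfi(sqrt(2)*a/4)


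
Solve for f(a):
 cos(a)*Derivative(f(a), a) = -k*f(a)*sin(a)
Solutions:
 f(a) = C1*exp(k*log(cos(a)))


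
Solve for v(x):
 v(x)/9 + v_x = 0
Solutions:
 v(x) = C1*exp(-x/9)


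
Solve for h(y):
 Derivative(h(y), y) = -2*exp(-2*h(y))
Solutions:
 h(y) = log(-sqrt(C1 - 4*y))
 h(y) = log(C1 - 4*y)/2


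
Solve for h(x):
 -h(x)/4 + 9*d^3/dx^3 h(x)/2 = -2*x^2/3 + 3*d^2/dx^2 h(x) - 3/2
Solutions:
 h(x) = C1*exp(x*(-2^(1/3)*(9*sqrt(145) + 113)^(1/3) - 8*2^(2/3)/(9*sqrt(145) + 113)^(1/3) + 8)/36)*sin(2^(1/3)*sqrt(3)*x*(-(9*sqrt(145) + 113)^(1/3) + 8*2^(1/3)/(9*sqrt(145) + 113)^(1/3))/36) + C2*exp(x*(-2^(1/3)*(9*sqrt(145) + 113)^(1/3) - 8*2^(2/3)/(9*sqrt(145) + 113)^(1/3) + 8)/36)*cos(2^(1/3)*sqrt(3)*x*(-(9*sqrt(145) + 113)^(1/3) + 8*2^(1/3)/(9*sqrt(145) + 113)^(1/3))/36) + C3*exp(x*(8*2^(2/3)/(9*sqrt(145) + 113)^(1/3) + 4 + 2^(1/3)*(9*sqrt(145) + 113)^(1/3))/18) + 8*x^2/3 - 58


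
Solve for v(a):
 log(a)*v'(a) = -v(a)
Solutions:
 v(a) = C1*exp(-li(a))


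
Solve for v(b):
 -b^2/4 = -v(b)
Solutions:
 v(b) = b^2/4


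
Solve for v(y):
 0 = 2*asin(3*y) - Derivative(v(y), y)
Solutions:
 v(y) = C1 + 2*y*asin(3*y) + 2*sqrt(1 - 9*y^2)/3


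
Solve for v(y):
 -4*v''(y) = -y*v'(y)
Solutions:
 v(y) = C1 + C2*erfi(sqrt(2)*y/4)


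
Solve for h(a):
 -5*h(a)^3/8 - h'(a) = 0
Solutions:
 h(a) = -2*sqrt(-1/(C1 - 5*a))
 h(a) = 2*sqrt(-1/(C1 - 5*a))


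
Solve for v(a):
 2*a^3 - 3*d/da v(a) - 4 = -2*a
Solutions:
 v(a) = C1 + a^4/6 + a^2/3 - 4*a/3


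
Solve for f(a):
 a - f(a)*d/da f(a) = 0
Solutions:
 f(a) = -sqrt(C1 + a^2)
 f(a) = sqrt(C1 + a^2)


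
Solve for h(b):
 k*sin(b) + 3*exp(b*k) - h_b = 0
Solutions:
 h(b) = C1 - k*cos(b) + 3*exp(b*k)/k


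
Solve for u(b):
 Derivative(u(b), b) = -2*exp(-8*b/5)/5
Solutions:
 u(b) = C1 + exp(-8*b/5)/4


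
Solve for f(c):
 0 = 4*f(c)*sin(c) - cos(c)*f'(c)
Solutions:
 f(c) = C1/cos(c)^4


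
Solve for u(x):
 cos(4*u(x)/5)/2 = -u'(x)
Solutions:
 x/2 - 5*log(sin(4*u(x)/5) - 1)/8 + 5*log(sin(4*u(x)/5) + 1)/8 = C1


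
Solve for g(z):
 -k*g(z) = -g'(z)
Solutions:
 g(z) = C1*exp(k*z)


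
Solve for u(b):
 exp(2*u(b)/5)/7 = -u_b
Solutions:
 u(b) = 5*log(-sqrt(-1/(C1 - b))) - 5*log(2) + 5*log(70)/2
 u(b) = 5*log(-1/(C1 - b))/2 - 5*log(2) + 5*log(70)/2


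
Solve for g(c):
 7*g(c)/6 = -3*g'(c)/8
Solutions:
 g(c) = C1*exp(-28*c/9)


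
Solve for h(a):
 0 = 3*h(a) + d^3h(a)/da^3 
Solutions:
 h(a) = C3*exp(-3^(1/3)*a) + (C1*sin(3^(5/6)*a/2) + C2*cos(3^(5/6)*a/2))*exp(3^(1/3)*a/2)


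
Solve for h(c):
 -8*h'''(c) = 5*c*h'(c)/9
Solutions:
 h(c) = C1 + Integral(C2*airyai(-15^(1/3)*c/6) + C3*airybi(-15^(1/3)*c/6), c)


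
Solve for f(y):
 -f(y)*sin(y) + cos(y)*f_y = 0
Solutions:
 f(y) = C1/cos(y)


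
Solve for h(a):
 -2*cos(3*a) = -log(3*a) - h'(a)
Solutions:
 h(a) = C1 - a*log(a) - a*log(3) + a + 2*sin(3*a)/3


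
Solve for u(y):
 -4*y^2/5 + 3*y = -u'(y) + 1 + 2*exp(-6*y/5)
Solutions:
 u(y) = C1 + 4*y^3/15 - 3*y^2/2 + y - 5*exp(-6*y/5)/3


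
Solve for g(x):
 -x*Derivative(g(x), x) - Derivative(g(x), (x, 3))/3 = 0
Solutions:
 g(x) = C1 + Integral(C2*airyai(-3^(1/3)*x) + C3*airybi(-3^(1/3)*x), x)


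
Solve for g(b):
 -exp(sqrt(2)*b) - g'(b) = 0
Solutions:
 g(b) = C1 - sqrt(2)*exp(sqrt(2)*b)/2


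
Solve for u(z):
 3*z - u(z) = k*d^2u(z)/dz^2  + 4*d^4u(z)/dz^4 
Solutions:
 u(z) = C1*exp(-sqrt(2)*z*sqrt(-k - sqrt(k^2 - 16))/4) + C2*exp(sqrt(2)*z*sqrt(-k - sqrt(k^2 - 16))/4) + C3*exp(-sqrt(2)*z*sqrt(-k + sqrt(k^2 - 16))/4) + C4*exp(sqrt(2)*z*sqrt(-k + sqrt(k^2 - 16))/4) + 3*z


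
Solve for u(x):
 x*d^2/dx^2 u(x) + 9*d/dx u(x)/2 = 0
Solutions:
 u(x) = C1 + C2/x^(7/2)


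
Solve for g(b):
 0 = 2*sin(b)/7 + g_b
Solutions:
 g(b) = C1 + 2*cos(b)/7


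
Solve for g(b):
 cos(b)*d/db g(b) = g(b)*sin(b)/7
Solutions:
 g(b) = C1/cos(b)^(1/7)


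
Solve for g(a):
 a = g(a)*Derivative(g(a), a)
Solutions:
 g(a) = -sqrt(C1 + a^2)
 g(a) = sqrt(C1 + a^2)


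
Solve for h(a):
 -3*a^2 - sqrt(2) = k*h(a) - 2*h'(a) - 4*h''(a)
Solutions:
 h(a) = C1*exp(a*(sqrt(4*k + 1) - 1)/4) + C2*exp(-a*(sqrt(4*k + 1) + 1)/4) - 3*a^2/k - 12*a/k^2 - sqrt(2)/k - 24/k^2 - 24/k^3


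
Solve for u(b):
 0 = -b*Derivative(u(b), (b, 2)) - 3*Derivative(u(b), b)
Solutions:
 u(b) = C1 + C2/b^2


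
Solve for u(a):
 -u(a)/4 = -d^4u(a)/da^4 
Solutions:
 u(a) = C1*exp(-sqrt(2)*a/2) + C2*exp(sqrt(2)*a/2) + C3*sin(sqrt(2)*a/2) + C4*cos(sqrt(2)*a/2)


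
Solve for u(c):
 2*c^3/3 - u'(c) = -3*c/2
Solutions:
 u(c) = C1 + c^4/6 + 3*c^2/4


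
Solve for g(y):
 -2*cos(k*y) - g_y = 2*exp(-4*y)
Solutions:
 g(y) = C1 + exp(-4*y)/2 - 2*sin(k*y)/k


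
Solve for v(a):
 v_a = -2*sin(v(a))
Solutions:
 v(a) = -acos((-C1 - exp(4*a))/(C1 - exp(4*a))) + 2*pi
 v(a) = acos((-C1 - exp(4*a))/(C1 - exp(4*a)))


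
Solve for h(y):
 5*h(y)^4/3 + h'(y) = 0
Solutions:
 h(y) = (-1 - sqrt(3)*I)*(1/(C1 + 5*y))^(1/3)/2
 h(y) = (-1 + sqrt(3)*I)*(1/(C1 + 5*y))^(1/3)/2
 h(y) = (1/(C1 + 5*y))^(1/3)


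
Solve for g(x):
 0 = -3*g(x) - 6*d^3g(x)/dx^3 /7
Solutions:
 g(x) = C3*exp(-2^(2/3)*7^(1/3)*x/2) + (C1*sin(2^(2/3)*sqrt(3)*7^(1/3)*x/4) + C2*cos(2^(2/3)*sqrt(3)*7^(1/3)*x/4))*exp(2^(2/3)*7^(1/3)*x/4)


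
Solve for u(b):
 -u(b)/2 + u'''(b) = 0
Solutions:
 u(b) = C3*exp(2^(2/3)*b/2) + (C1*sin(2^(2/3)*sqrt(3)*b/4) + C2*cos(2^(2/3)*sqrt(3)*b/4))*exp(-2^(2/3)*b/4)


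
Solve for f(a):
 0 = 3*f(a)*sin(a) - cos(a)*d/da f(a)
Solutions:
 f(a) = C1/cos(a)^3


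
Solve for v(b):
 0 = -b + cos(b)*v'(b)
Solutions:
 v(b) = C1 + Integral(b/cos(b), b)


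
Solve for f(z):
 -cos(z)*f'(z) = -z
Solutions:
 f(z) = C1 + Integral(z/cos(z), z)


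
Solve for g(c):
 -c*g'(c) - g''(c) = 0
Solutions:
 g(c) = C1 + C2*erf(sqrt(2)*c/2)


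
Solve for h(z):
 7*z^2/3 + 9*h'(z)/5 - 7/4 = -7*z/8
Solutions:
 h(z) = C1 - 35*z^3/81 - 35*z^2/144 + 35*z/36


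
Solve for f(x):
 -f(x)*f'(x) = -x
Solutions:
 f(x) = -sqrt(C1 + x^2)
 f(x) = sqrt(C1 + x^2)


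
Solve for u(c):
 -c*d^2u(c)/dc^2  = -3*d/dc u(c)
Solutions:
 u(c) = C1 + C2*c^4


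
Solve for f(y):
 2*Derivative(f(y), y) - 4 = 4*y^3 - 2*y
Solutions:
 f(y) = C1 + y^4/2 - y^2/2 + 2*y


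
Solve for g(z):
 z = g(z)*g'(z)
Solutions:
 g(z) = -sqrt(C1 + z^2)
 g(z) = sqrt(C1 + z^2)


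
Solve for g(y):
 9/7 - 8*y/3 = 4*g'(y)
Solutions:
 g(y) = C1 - y^2/3 + 9*y/28


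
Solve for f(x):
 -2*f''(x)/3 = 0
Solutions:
 f(x) = C1 + C2*x


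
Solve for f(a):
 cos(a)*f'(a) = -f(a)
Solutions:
 f(a) = C1*sqrt(sin(a) - 1)/sqrt(sin(a) + 1)


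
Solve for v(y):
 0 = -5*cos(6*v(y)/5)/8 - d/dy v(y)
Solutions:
 5*y/8 - 5*log(sin(6*v(y)/5) - 1)/12 + 5*log(sin(6*v(y)/5) + 1)/12 = C1


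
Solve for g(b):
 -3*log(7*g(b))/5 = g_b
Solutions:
 5*Integral(1/(log(_y) + log(7)), (_y, g(b)))/3 = C1 - b


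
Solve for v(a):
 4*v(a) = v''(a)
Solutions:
 v(a) = C1*exp(-2*a) + C2*exp(2*a)


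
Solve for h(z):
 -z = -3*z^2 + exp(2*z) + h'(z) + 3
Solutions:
 h(z) = C1 + z^3 - z^2/2 - 3*z - exp(2*z)/2


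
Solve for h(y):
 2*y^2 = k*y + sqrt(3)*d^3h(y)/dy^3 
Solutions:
 h(y) = C1 + C2*y + C3*y^2 - sqrt(3)*k*y^4/72 + sqrt(3)*y^5/90


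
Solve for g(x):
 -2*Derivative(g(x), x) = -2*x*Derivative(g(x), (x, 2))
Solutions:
 g(x) = C1 + C2*x^2


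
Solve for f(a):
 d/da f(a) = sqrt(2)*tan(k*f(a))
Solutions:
 f(a) = Piecewise((-asin(exp(C1*k + sqrt(2)*a*k))/k + pi/k, Ne(k, 0)), (nan, True))
 f(a) = Piecewise((asin(exp(C1*k + sqrt(2)*a*k))/k, Ne(k, 0)), (nan, True))


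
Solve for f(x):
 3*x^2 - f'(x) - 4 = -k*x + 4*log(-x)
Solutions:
 f(x) = C1 + k*x^2/2 + x^3 - 4*x*log(-x)


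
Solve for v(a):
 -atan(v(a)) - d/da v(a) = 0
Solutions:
 Integral(1/atan(_y), (_y, v(a))) = C1 - a


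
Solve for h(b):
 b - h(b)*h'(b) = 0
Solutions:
 h(b) = -sqrt(C1 + b^2)
 h(b) = sqrt(C1 + b^2)


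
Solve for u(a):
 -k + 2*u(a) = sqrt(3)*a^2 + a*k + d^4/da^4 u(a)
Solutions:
 u(a) = C1*exp(-2^(1/4)*a) + C2*exp(2^(1/4)*a) + C3*sin(2^(1/4)*a) + C4*cos(2^(1/4)*a) + sqrt(3)*a^2/2 + a*k/2 + k/2


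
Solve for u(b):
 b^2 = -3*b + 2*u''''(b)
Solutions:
 u(b) = C1 + C2*b + C3*b^2 + C4*b^3 + b^6/720 + b^5/80


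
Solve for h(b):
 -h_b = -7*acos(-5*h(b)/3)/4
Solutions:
 Integral(1/acos(-5*_y/3), (_y, h(b))) = C1 + 7*b/4


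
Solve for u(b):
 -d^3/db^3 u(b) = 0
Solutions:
 u(b) = C1 + C2*b + C3*b^2


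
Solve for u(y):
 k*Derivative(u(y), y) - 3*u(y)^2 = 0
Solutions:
 u(y) = -k/(C1*k + 3*y)


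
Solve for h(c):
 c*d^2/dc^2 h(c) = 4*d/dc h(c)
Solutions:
 h(c) = C1 + C2*c^5


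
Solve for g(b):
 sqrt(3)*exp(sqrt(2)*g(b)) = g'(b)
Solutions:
 g(b) = sqrt(2)*(2*log(-1/(C1 + sqrt(3)*b)) - log(2))/4


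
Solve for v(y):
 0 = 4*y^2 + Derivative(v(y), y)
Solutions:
 v(y) = C1 - 4*y^3/3


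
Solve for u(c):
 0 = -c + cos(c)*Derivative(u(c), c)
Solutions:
 u(c) = C1 + Integral(c/cos(c), c)


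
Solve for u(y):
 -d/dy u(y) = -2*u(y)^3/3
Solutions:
 u(y) = -sqrt(6)*sqrt(-1/(C1 + 2*y))/2
 u(y) = sqrt(6)*sqrt(-1/(C1 + 2*y))/2


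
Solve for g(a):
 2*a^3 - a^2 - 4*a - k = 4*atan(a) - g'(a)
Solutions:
 g(a) = C1 - a^4/2 + a^3/3 + 2*a^2 + a*k + 4*a*atan(a) - 2*log(a^2 + 1)


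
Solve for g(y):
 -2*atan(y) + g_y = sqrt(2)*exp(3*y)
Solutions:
 g(y) = C1 + 2*y*atan(y) + sqrt(2)*exp(3*y)/3 - log(y^2 + 1)


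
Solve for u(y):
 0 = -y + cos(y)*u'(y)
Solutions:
 u(y) = C1 + Integral(y/cos(y), y)


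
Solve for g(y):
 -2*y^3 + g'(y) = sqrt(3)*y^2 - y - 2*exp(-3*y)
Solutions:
 g(y) = C1 + y^4/2 + sqrt(3)*y^3/3 - y^2/2 + 2*exp(-3*y)/3


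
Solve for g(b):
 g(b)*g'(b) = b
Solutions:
 g(b) = -sqrt(C1 + b^2)
 g(b) = sqrt(C1 + b^2)


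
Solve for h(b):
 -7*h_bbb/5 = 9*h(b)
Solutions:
 h(b) = C3*exp(b*(-45^(1/3)*7^(2/3) + 3*21^(2/3)*5^(1/3))/28)*sin(3*3^(1/6)*5^(1/3)*7^(2/3)*b/14) + C4*exp(b*(-45^(1/3)*7^(2/3) + 3*21^(2/3)*5^(1/3))/28)*cos(3*3^(1/6)*5^(1/3)*7^(2/3)*b/14) + C5*exp(-b*(45^(1/3)*7^(2/3) + 3*21^(2/3)*5^(1/3))/28) + (C1*sin(3*3^(1/6)*5^(1/3)*7^(2/3)*b/14) + C2*cos(3*3^(1/6)*5^(1/3)*7^(2/3)*b/14))*exp(45^(1/3)*7^(2/3)*b/14)


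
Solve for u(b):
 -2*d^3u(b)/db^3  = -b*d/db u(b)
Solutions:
 u(b) = C1 + Integral(C2*airyai(2^(2/3)*b/2) + C3*airybi(2^(2/3)*b/2), b)


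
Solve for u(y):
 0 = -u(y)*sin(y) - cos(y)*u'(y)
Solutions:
 u(y) = C1*cos(y)


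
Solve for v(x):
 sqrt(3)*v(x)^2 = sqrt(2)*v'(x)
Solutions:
 v(x) = -2/(C1 + sqrt(6)*x)


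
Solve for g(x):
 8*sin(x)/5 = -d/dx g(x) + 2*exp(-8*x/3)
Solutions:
 g(x) = C1 + 8*cos(x)/5 - 3*exp(-8*x/3)/4


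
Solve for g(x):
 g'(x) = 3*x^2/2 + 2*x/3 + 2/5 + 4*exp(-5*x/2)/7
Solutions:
 g(x) = C1 + x^3/2 + x^2/3 + 2*x/5 - 8*exp(-5*x/2)/35


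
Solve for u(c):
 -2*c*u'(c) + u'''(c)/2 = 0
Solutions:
 u(c) = C1 + Integral(C2*airyai(2^(2/3)*c) + C3*airybi(2^(2/3)*c), c)


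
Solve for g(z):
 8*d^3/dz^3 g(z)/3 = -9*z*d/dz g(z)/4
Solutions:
 g(z) = C1 + Integral(C2*airyai(-3*2^(1/3)*z/4) + C3*airybi(-3*2^(1/3)*z/4), z)


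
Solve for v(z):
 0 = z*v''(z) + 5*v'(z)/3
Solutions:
 v(z) = C1 + C2/z^(2/3)


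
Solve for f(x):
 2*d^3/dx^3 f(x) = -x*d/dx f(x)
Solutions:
 f(x) = C1 + Integral(C2*airyai(-2^(2/3)*x/2) + C3*airybi(-2^(2/3)*x/2), x)


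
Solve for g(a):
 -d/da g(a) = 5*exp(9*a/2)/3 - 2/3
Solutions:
 g(a) = C1 + 2*a/3 - 10*exp(9*a/2)/27


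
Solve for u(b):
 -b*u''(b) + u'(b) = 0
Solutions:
 u(b) = C1 + C2*b^2


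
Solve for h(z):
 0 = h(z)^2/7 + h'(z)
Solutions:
 h(z) = 7/(C1 + z)


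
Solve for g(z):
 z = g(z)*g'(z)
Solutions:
 g(z) = -sqrt(C1 + z^2)
 g(z) = sqrt(C1 + z^2)


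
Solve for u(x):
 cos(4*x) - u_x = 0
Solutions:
 u(x) = C1 + sin(4*x)/4


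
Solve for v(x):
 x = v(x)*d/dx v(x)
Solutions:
 v(x) = -sqrt(C1 + x^2)
 v(x) = sqrt(C1 + x^2)


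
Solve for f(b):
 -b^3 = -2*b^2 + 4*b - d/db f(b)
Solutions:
 f(b) = C1 + b^4/4 - 2*b^3/3 + 2*b^2


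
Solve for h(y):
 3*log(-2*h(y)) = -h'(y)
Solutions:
 Integral(1/(log(-_y) + log(2)), (_y, h(y)))/3 = C1 - y


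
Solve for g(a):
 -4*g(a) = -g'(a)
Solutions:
 g(a) = C1*exp(4*a)


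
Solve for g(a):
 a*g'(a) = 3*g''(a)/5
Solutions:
 g(a) = C1 + C2*erfi(sqrt(30)*a/6)


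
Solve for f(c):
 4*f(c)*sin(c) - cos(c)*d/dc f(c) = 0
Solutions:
 f(c) = C1/cos(c)^4


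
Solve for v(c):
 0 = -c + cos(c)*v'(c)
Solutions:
 v(c) = C1 + Integral(c/cos(c), c)


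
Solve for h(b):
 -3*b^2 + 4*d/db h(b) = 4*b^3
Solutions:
 h(b) = C1 + b^4/4 + b^3/4


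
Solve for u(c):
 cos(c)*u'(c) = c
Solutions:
 u(c) = C1 + Integral(c/cos(c), c)


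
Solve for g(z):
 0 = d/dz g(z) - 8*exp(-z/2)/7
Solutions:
 g(z) = C1 - 16*exp(-z/2)/7


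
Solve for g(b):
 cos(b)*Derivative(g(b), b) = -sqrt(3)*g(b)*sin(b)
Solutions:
 g(b) = C1*cos(b)^(sqrt(3))


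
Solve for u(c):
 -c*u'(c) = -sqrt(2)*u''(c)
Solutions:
 u(c) = C1 + C2*erfi(2^(1/4)*c/2)


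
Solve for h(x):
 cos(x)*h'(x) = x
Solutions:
 h(x) = C1 + Integral(x/cos(x), x)


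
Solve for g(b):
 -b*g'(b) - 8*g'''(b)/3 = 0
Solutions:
 g(b) = C1 + Integral(C2*airyai(-3^(1/3)*b/2) + C3*airybi(-3^(1/3)*b/2), b)


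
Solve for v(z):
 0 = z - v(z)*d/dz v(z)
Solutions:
 v(z) = -sqrt(C1 + z^2)
 v(z) = sqrt(C1 + z^2)


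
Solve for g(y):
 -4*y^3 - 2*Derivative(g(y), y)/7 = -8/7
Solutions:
 g(y) = C1 - 7*y^4/2 + 4*y


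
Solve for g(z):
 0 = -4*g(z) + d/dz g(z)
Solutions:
 g(z) = C1*exp(4*z)


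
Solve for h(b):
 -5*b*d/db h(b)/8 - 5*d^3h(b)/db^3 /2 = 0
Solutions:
 h(b) = C1 + Integral(C2*airyai(-2^(1/3)*b/2) + C3*airybi(-2^(1/3)*b/2), b)


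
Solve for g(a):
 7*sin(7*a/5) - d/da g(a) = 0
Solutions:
 g(a) = C1 - 5*cos(7*a/5)


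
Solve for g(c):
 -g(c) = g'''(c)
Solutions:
 g(c) = C3*exp(-c) + (C1*sin(sqrt(3)*c/2) + C2*cos(sqrt(3)*c/2))*exp(c/2)


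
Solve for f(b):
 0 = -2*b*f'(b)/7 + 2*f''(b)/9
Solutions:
 f(b) = C1 + C2*erfi(3*sqrt(14)*b/14)


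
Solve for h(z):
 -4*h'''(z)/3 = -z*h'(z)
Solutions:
 h(z) = C1 + Integral(C2*airyai(6^(1/3)*z/2) + C3*airybi(6^(1/3)*z/2), z)


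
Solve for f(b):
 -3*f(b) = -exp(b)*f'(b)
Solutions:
 f(b) = C1*exp(-3*exp(-b))


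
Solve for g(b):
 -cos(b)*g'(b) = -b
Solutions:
 g(b) = C1 + Integral(b/cos(b), b)


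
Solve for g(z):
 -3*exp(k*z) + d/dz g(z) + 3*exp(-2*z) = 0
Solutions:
 g(z) = C1 + 3*exp(-2*z)/2 + 3*exp(k*z)/k


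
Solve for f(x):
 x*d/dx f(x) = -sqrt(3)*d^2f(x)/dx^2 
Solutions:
 f(x) = C1 + C2*erf(sqrt(2)*3^(3/4)*x/6)


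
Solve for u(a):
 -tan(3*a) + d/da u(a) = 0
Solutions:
 u(a) = C1 - log(cos(3*a))/3


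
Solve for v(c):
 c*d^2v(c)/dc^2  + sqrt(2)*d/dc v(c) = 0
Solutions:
 v(c) = C1 + C2*c^(1 - sqrt(2))


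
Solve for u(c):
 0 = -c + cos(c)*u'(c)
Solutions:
 u(c) = C1 + Integral(c/cos(c), c)


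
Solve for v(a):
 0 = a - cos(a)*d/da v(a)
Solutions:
 v(a) = C1 + Integral(a/cos(a), a)


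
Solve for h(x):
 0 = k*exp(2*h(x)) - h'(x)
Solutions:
 h(x) = log(-sqrt(-1/(C1 + k*x))) - log(2)/2
 h(x) = log(-1/(C1 + k*x))/2 - log(2)/2


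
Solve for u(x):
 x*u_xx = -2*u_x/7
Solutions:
 u(x) = C1 + C2*x^(5/7)


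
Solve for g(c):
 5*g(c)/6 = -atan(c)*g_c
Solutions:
 g(c) = C1*exp(-5*Integral(1/atan(c), c)/6)


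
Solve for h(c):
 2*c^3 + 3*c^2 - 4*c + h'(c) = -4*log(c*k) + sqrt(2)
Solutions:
 h(c) = C1 - c^4/2 - c^3 + 2*c^2 - 4*c*log(c*k) + c*(sqrt(2) + 4)


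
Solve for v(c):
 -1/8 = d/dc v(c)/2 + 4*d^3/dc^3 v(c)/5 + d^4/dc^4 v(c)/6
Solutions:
 v(c) = C1 + C2*exp(c*(-32 + 128*2^(1/3)/(5*sqrt(36345) + 1399)^(1/3) + 2^(2/3)*(5*sqrt(36345) + 1399)^(1/3))/20)*sin(2^(1/3)*sqrt(3)*c*(-2^(1/3)*(5*sqrt(36345) + 1399)^(1/3) + 128/(5*sqrt(36345) + 1399)^(1/3))/20) + C3*exp(c*(-32 + 128*2^(1/3)/(5*sqrt(36345) + 1399)^(1/3) + 2^(2/3)*(5*sqrt(36345) + 1399)^(1/3))/20)*cos(2^(1/3)*sqrt(3)*c*(-2^(1/3)*(5*sqrt(36345) + 1399)^(1/3) + 128/(5*sqrt(36345) + 1399)^(1/3))/20) + C4*exp(-c*(128*2^(1/3)/(5*sqrt(36345) + 1399)^(1/3) + 16 + 2^(2/3)*(5*sqrt(36345) + 1399)^(1/3))/10) - c/4


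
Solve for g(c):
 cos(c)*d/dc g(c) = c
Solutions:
 g(c) = C1 + Integral(c/cos(c), c)


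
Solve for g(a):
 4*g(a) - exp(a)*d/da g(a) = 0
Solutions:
 g(a) = C1*exp(-4*exp(-a))


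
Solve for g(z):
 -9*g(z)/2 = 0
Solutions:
 g(z) = 0


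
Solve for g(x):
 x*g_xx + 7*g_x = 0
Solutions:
 g(x) = C1 + C2/x^6


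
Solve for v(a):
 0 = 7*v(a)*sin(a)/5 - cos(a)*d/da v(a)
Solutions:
 v(a) = C1/cos(a)^(7/5)


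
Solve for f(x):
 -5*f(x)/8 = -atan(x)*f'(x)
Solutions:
 f(x) = C1*exp(5*Integral(1/atan(x), x)/8)


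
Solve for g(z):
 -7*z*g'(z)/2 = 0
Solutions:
 g(z) = C1
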